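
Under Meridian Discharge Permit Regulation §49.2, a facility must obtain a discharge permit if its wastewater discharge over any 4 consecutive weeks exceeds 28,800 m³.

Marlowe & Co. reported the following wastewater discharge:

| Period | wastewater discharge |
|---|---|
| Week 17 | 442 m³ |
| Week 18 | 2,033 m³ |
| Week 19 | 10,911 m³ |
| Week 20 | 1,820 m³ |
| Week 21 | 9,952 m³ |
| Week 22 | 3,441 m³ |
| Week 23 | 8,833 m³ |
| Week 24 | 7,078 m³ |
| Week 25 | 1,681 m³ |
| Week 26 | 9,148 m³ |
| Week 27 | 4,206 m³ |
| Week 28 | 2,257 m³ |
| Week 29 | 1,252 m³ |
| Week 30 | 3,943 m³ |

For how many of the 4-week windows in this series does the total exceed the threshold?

Week 17–Week 20: 442 m³ + 2,033 m³ + 10,911 m³ + 1,820 m³ = 15,206 m³ (under)
Week 18–Week 21: 2,033 m³ + 10,911 m³ + 1,820 m³ + 9,952 m³ = 24,716 m³ (under)
Week 19–Week 22: 10,911 m³ + 1,820 m³ + 9,952 m³ + 3,441 m³ = 26,124 m³ (under)
Week 20–Week 23: 1,820 m³ + 9,952 m³ + 3,441 m³ + 8,833 m³ = 24,046 m³ (under)
Week 21–Week 24: 9,952 m³ + 3,441 m³ + 8,833 m³ + 7,078 m³ = 29,304 m³ (over)
Week 22–Week 25: 3,441 m³ + 8,833 m³ + 7,078 m³ + 1,681 m³ = 21,033 m³ (under)
Week 23–Week 26: 8,833 m³ + 7,078 m³ + 1,681 m³ + 9,148 m³ = 26,740 m³ (under)
Week 24–Week 27: 7,078 m³ + 1,681 m³ + 9,148 m³ + 4,206 m³ = 22,113 m³ (under)
Week 25–Week 28: 1,681 m³ + 9,148 m³ + 4,206 m³ + 2,257 m³ = 17,292 m³ (under)
Week 26–Week 29: 9,148 m³ + 4,206 m³ + 2,257 m³ + 1,252 m³ = 16,863 m³ (under)
Week 27–Week 30: 4,206 m³ + 2,257 m³ + 1,252 m³ + 3,943 m³ = 11,658 m³ (under)
1 window exceeds the threshold.

1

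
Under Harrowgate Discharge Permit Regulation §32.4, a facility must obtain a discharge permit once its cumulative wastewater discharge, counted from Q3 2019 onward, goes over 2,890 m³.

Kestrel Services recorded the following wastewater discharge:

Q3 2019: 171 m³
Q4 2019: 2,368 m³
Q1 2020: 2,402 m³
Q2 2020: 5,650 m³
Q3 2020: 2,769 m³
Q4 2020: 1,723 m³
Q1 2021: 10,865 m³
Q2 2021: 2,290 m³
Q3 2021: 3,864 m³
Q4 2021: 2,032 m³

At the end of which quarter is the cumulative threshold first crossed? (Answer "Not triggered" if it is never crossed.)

Through Q3 2019: 171 m³
Through Q4 2019: 2,539 m³
Through Q1 2020: 4,941 m³ ← exceeds threshold

Q1 2020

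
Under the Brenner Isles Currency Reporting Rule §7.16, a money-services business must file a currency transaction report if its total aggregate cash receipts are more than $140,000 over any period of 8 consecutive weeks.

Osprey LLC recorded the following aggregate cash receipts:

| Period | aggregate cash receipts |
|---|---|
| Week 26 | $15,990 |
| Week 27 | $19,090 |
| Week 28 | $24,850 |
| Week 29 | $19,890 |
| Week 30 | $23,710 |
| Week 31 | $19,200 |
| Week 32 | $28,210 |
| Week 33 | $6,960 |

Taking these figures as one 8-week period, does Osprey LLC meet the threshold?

Total aggregate cash receipts: $15,990 + $19,090 + $24,850 + $19,890 + $23,710 + $19,200 + $28,210 + $6,960 = $157,900.
$157,900 > $140,000, so the threshold is exceeded.

Yes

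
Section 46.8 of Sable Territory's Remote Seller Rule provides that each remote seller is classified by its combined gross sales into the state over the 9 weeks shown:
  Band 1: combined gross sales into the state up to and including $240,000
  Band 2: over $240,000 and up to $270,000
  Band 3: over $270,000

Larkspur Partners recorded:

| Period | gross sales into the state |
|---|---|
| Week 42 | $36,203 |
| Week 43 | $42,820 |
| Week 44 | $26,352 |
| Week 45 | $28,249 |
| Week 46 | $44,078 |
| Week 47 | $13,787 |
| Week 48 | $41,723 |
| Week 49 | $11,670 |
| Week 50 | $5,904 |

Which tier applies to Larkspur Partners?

Band 2

Combined gross sales into the state: $36,203 + $42,820 + $26,352 + $28,249 + $44,078 + $13,787 + $41,723 + $11,670 + $5,904 = $250,786.
$240,000 < $250,786 ≤ $270,000, so Band 2 applies.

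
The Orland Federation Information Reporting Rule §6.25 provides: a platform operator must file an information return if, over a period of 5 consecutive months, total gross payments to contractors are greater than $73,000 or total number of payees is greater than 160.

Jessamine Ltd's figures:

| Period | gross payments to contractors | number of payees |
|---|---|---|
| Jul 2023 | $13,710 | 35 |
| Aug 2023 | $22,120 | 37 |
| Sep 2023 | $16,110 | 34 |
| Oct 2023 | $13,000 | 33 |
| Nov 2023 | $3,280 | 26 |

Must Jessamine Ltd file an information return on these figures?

Yes

Total gross payments to contractors: $13,710 + $22,120 + $16,110 + $13,000 + $3,280 = $68,220 (≤ $73,000).
Total number of payees: 35 + 37 + 34 + 33 + 26 = 165 (> 160).
The test is 'or': at least one threshold is exceeded.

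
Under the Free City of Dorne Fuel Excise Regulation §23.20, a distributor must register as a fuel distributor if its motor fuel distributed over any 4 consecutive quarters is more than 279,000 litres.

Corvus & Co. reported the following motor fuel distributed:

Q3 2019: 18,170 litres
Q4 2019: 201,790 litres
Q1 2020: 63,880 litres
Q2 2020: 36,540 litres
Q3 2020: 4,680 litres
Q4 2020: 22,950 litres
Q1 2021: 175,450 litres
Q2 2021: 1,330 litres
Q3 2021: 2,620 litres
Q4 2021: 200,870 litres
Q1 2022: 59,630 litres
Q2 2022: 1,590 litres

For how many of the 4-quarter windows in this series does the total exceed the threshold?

3

Q3 2019–Q2 2020: 18,170 litres + 201,790 litres + 63,880 litres + 36,540 litres = 320,380 litres (over)
Q4 2019–Q3 2020: 201,790 litres + 63,880 litres + 36,540 litres + 4,680 litres = 306,890 litres (over)
Q1 2020–Q4 2020: 63,880 litres + 36,540 litres + 4,680 litres + 22,950 litres = 128,050 litres (under)
Q2 2020–Q1 2021: 36,540 litres + 4,680 litres + 22,950 litres + 175,450 litres = 239,620 litres (under)
Q3 2020–Q2 2021: 4,680 litres + 22,950 litres + 175,450 litres + 1,330 litres = 204,410 litres (under)
Q4 2020–Q3 2021: 22,950 litres + 175,450 litres + 1,330 litres + 2,620 litres = 202,350 litres (under)
Q1 2021–Q4 2021: 175,450 litres + 1,330 litres + 2,620 litres + 200,870 litres = 380,270 litres (over)
Q2 2021–Q1 2022: 1,330 litres + 2,620 litres + 200,870 litres + 59,630 litres = 264,450 litres (under)
Q3 2021–Q2 2022: 2,620 litres + 200,870 litres + 59,630 litres + 1,590 litres = 264,710 litres (under)
3 windows exceed the threshold.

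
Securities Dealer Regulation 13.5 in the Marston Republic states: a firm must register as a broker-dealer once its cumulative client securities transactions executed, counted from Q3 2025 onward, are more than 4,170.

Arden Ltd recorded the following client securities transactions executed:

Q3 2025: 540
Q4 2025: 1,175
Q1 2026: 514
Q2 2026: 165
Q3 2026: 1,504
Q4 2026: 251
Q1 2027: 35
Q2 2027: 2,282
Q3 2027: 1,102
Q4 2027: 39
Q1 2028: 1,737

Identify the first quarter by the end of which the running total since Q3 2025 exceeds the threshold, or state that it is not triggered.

Through Q3 2025: 540
Through Q4 2025: 1,715
Through Q1 2026: 2,229
Through Q2 2026: 2,394
Through Q3 2026: 3,898
Through Q4 2026: 4,149
Through Q1 2027: 4,184 ← exceeds threshold

Q1 2027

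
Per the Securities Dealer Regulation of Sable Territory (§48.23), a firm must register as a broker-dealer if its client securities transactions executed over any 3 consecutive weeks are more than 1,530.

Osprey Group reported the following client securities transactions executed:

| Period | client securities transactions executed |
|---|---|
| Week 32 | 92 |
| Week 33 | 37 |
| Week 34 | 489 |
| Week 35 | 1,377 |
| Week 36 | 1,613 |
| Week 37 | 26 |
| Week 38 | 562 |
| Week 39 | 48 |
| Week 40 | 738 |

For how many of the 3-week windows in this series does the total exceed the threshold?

4

Week 32–Week 34: 92 + 37 + 489 = 618 (under)
Week 33–Week 35: 37 + 489 + 1,377 = 1,903 (over)
Week 34–Week 36: 489 + 1,377 + 1,613 = 3,479 (over)
Week 35–Week 37: 1,377 + 1,613 + 26 = 3,016 (over)
Week 36–Week 38: 1,613 + 26 + 562 = 2,201 (over)
Week 37–Week 39: 26 + 562 + 48 = 636 (under)
Week 38–Week 40: 562 + 48 + 738 = 1,348 (under)
4 windows exceed the threshold.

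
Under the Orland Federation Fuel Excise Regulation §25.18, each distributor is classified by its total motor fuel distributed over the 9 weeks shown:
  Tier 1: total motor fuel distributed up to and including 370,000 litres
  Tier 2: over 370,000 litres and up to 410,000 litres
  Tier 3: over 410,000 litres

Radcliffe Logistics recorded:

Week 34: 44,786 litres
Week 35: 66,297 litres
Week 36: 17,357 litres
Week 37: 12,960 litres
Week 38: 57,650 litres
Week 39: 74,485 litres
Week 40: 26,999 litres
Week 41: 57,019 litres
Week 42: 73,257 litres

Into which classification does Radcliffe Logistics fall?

Total motor fuel distributed: 44,786 litres + 66,297 litres + 17,357 litres + 12,960 litres + 57,650 litres + 74,485 litres + 26,999 litres + 57,019 litres + 73,257 litres = 430,810 litres.
430,810 litres > 410,000 litres, so Tier 3 applies.

Tier 3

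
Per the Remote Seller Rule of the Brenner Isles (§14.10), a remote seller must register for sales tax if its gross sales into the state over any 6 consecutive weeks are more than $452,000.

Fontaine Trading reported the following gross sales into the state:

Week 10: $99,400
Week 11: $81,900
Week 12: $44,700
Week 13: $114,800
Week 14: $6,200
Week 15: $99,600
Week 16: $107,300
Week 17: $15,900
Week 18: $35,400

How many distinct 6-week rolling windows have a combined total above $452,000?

Week 10–Week 15: $99,400 + $81,900 + $44,700 + $114,800 + $6,200 + $99,600 = $446,600 (under)
Week 11–Week 16: $81,900 + $44,700 + $114,800 + $6,200 + $99,600 + $107,300 = $454,500 (over)
Week 12–Week 17: $44,700 + $114,800 + $6,200 + $99,600 + $107,300 + $15,900 = $388,500 (under)
Week 13–Week 18: $114,800 + $6,200 + $99,600 + $107,300 + $15,900 + $35,400 = $379,200 (under)
1 window exceeds the threshold.

1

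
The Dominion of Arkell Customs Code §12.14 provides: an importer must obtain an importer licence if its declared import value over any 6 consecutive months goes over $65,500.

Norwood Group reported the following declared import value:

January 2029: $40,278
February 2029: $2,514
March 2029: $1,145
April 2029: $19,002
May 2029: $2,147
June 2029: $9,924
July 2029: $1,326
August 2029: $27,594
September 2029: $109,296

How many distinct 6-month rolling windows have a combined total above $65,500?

2

January 2029–June 2029: $40,278 + $2,514 + $1,145 + $19,002 + $2,147 + $9,924 = $75,010 (over)
February 2029–July 2029: $2,514 + $1,145 + $19,002 + $2,147 + $9,924 + $1,326 = $36,058 (under)
March 2029–August 2029: $1,145 + $19,002 + $2,147 + $9,924 + $1,326 + $27,594 = $61,138 (under)
April 2029–September 2029: $19,002 + $2,147 + $9,924 + $1,326 + $27,594 + $109,296 = $169,289 (over)
2 windows exceed the threshold.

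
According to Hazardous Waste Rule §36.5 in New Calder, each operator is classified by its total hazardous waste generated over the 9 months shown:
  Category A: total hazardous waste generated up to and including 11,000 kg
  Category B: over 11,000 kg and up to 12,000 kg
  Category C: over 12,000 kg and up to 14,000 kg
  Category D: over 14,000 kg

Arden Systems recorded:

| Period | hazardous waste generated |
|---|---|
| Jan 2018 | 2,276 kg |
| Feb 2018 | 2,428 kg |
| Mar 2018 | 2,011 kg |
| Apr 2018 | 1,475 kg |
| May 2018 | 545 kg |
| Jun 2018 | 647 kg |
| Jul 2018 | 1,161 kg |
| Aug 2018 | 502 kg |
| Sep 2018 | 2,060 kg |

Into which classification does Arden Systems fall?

Category C

Total hazardous waste generated: 2,276 kg + 2,428 kg + 2,011 kg + 1,475 kg + 545 kg + 647 kg + 1,161 kg + 502 kg + 2,060 kg = 13,105 kg.
12,000 kg < 13,105 kg ≤ 14,000 kg, so Category C applies.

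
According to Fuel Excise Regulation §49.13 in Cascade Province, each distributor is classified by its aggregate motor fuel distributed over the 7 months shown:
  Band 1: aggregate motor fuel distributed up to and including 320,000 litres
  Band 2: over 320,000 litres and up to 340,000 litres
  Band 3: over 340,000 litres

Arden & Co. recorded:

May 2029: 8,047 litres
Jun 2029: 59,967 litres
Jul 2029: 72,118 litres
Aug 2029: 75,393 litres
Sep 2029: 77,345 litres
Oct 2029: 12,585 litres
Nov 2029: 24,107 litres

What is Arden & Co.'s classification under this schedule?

Aggregate motor fuel distributed: 8,047 litres + 59,967 litres + 72,118 litres + 75,393 litres + 77,345 litres + 12,585 litres + 24,107 litres = 329,562 litres.
320,000 litres < 329,562 litres ≤ 340,000 litres, so Band 2 applies.

Band 2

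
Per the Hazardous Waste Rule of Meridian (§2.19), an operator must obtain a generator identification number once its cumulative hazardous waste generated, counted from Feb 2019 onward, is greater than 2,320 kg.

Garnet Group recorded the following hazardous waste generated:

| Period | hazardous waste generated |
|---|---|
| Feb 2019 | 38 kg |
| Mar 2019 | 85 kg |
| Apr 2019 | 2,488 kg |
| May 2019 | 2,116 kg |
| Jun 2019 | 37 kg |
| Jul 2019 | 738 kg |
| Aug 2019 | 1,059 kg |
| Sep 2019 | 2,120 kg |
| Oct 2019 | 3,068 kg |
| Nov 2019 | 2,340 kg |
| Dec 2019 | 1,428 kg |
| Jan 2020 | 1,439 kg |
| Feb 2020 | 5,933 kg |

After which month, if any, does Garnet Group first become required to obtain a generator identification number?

Apr 2019

Through Feb 2019: 38 kg
Through Mar 2019: 123 kg
Through Apr 2019: 2,611 kg ← exceeds threshold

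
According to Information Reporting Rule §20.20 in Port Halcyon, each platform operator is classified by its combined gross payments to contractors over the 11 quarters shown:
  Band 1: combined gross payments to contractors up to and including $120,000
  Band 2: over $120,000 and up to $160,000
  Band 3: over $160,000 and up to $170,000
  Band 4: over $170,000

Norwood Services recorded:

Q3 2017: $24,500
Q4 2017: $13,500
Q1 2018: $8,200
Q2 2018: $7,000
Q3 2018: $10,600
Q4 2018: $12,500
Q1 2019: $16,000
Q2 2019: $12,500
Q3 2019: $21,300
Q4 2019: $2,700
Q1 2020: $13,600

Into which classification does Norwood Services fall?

Band 2

Combined gross payments to contractors: $24,500 + $13,500 + $8,200 + $7,000 + $10,600 + $12,500 + $16,000 + $12,500 + $21,300 + $2,700 + $13,600 = $142,400.
$120,000 < $142,400 ≤ $160,000, so Band 2 applies.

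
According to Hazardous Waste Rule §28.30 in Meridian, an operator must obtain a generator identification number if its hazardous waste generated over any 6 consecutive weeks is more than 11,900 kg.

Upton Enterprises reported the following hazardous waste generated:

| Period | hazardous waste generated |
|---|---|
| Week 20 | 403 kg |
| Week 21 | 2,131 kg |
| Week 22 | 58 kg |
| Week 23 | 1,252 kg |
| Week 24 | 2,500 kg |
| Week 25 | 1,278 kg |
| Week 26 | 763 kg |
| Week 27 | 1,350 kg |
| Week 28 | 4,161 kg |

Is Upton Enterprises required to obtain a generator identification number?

Week 20–Week 25: 403 kg + 2,131 kg + 58 kg + 1,252 kg + 2,500 kg + 1,278 kg = 7,622 kg (under)
Week 21–Week 26: 2,131 kg + 58 kg + 1,252 kg + 2,500 kg + 1,278 kg + 763 kg = 7,982 kg (under)
Week 22–Week 27: 58 kg + 1,252 kg + 2,500 kg + 1,278 kg + 763 kg + 1,350 kg = 7,201 kg (under)
Week 23–Week 28: 1,252 kg + 2,500 kg + 1,278 kg + 763 kg + 1,350 kg + 4,161 kg = 11,304 kg (under)
No window exceeds 11,900 kg.

No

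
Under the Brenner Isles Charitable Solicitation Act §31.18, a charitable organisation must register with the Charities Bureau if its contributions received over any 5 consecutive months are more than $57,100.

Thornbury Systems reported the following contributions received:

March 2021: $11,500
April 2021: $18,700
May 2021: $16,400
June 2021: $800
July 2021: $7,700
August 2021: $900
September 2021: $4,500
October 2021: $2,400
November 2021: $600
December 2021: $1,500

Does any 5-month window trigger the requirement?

No

March 2021–July 2021: $11,500 + $18,700 + $16,400 + $800 + $7,700 = $55,100 (under)
April 2021–August 2021: $18,700 + $16,400 + $800 + $7,700 + $900 = $44,500 (under)
May 2021–September 2021: $16,400 + $800 + $7,700 + $900 + $4,500 = $30,300 (under)
June 2021–October 2021: $800 + $7,700 + $900 + $4,500 + $2,400 = $16,300 (under)
July 2021–November 2021: $7,700 + $900 + $4,500 + $2,400 + $600 = $16,100 (under)
August 2021–December 2021: $900 + $4,500 + $2,400 + $600 + $1,500 = $9,900 (under)
No window exceeds $57,100.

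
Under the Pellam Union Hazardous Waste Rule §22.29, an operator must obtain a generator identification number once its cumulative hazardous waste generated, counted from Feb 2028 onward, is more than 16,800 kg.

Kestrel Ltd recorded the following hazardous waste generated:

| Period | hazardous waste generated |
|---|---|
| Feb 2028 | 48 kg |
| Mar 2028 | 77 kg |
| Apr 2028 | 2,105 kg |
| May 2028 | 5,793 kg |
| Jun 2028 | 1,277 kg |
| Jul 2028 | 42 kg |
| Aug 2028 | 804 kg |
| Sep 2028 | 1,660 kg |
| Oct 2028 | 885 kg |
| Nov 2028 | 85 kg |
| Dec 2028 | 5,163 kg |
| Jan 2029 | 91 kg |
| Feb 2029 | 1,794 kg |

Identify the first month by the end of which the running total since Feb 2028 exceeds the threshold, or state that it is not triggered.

Through Feb 2028: 48 kg
Through Mar 2028: 125 kg
Through Apr 2028: 2,230 kg
Through May 2028: 8,023 kg
Through Jun 2028: 9,300 kg
Through Jul 2028: 9,342 kg
Through Aug 2028: 10,146 kg
Through Sep 2028: 11,806 kg
Through Oct 2028: 12,691 kg
Through Nov 2028: 12,776 kg
Through Dec 2028: 17,939 kg ← exceeds threshold

Dec 2028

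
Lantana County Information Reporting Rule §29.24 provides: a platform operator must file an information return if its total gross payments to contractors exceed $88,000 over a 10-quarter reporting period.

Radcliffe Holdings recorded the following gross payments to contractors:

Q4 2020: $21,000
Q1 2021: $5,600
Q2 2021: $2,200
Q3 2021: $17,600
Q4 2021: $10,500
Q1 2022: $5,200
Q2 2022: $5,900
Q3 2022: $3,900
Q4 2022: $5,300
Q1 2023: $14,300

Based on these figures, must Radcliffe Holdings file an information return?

Yes

Total gross payments to contractors: $21,000 + $5,600 + $2,200 + $17,600 + $10,500 + $5,200 + $5,900 + $3,900 + $5,300 + $14,300 = $91,500.
$91,500 > $88,000, so the threshold is exceeded.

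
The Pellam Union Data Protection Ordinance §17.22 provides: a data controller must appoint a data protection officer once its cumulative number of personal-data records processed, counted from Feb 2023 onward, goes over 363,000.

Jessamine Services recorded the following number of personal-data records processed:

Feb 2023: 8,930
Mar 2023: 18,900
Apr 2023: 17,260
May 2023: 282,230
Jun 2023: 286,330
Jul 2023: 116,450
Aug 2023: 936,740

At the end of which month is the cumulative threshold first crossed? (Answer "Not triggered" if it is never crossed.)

Jun 2023

Through Feb 2023: 8,930
Through Mar 2023: 27,830
Through Apr 2023: 45,090
Through May 2023: 327,320
Through Jun 2023: 613,650 ← exceeds threshold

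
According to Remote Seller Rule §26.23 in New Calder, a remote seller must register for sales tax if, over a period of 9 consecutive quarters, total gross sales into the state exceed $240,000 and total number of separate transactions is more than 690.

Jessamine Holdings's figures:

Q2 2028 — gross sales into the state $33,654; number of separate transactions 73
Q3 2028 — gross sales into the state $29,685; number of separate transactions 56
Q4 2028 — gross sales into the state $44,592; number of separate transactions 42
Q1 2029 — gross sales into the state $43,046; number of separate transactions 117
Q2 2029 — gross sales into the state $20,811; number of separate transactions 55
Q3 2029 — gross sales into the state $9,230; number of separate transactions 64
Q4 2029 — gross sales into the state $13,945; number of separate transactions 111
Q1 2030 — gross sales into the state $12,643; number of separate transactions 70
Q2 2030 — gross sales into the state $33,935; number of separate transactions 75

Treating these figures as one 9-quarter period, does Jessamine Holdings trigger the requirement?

No

Total gross sales into the state: $33,654 + $29,685 + $44,592 + $43,046 + $20,811 + $9,230 + $13,945 + $12,643 + $33,935 = $241,541 (> $240,000).
Total number of separate transactions: 73 + 56 + 42 + 117 + 55 + 64 + 111 + 70 + 75 = 663 (≤ 690).
The test is 'and': the rule requires both, and at least one is not exceeded.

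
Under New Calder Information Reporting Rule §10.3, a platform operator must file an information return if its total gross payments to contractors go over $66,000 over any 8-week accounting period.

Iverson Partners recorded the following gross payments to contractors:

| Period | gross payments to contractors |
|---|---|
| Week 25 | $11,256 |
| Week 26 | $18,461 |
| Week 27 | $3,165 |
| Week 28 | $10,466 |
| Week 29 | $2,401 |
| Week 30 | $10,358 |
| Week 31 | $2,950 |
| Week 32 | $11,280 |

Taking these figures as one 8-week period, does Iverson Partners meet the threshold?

Total gross payments to contractors: $11,256 + $18,461 + $3,165 + $10,466 + $2,401 + $10,358 + $2,950 + $11,280 = $70,337.
$70,337 > $66,000, so the threshold is exceeded.

Yes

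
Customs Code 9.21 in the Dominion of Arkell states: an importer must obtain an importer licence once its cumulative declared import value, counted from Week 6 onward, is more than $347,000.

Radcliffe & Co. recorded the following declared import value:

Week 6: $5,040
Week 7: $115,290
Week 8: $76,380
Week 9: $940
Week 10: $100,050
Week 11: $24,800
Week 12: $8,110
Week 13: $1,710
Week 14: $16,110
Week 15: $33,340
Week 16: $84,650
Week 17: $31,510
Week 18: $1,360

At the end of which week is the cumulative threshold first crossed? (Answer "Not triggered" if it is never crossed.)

Through Week 6: $5,040
Through Week 7: $120,330
Through Week 8: $196,710
Through Week 9: $197,650
Through Week 10: $297,700
Through Week 11: $322,500
Through Week 12: $330,610
Through Week 13: $332,320
Through Week 14: $348,430 ← exceeds threshold

Week 14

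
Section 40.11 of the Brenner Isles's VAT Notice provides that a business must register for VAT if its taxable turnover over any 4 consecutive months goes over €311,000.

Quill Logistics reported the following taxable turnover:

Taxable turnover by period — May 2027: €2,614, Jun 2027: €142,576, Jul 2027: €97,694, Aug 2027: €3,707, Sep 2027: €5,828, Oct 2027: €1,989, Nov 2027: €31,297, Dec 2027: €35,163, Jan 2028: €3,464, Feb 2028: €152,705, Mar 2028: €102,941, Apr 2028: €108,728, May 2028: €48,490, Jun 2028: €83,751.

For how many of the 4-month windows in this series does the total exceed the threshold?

May 2027–Aug 2027: €2,614 + €142,576 + €97,694 + €3,707 = €246,591 (under)
Jun 2027–Sep 2027: €142,576 + €97,694 + €3,707 + €5,828 = €249,805 (under)
Jul 2027–Oct 2027: €97,694 + €3,707 + €5,828 + €1,989 = €109,218 (under)
Aug 2027–Nov 2027: €3,707 + €5,828 + €1,989 + €31,297 = €42,821 (under)
Sep 2027–Dec 2027: €5,828 + €1,989 + €31,297 + €35,163 = €74,277 (under)
Oct 2027–Jan 2028: €1,989 + €31,297 + €35,163 + €3,464 = €71,913 (under)
Nov 2027–Feb 2028: €31,297 + €35,163 + €3,464 + €152,705 = €222,629 (under)
Dec 2027–Mar 2028: €35,163 + €3,464 + €152,705 + €102,941 = €294,273 (under)
Jan 2028–Apr 2028: €3,464 + €152,705 + €102,941 + €108,728 = €367,838 (over)
Feb 2028–May 2028: €152,705 + €102,941 + €108,728 + €48,490 = €412,864 (over)
Mar 2028–Jun 2028: €102,941 + €108,728 + €48,490 + €83,751 = €343,910 (over)
3 windows exceed the threshold.

3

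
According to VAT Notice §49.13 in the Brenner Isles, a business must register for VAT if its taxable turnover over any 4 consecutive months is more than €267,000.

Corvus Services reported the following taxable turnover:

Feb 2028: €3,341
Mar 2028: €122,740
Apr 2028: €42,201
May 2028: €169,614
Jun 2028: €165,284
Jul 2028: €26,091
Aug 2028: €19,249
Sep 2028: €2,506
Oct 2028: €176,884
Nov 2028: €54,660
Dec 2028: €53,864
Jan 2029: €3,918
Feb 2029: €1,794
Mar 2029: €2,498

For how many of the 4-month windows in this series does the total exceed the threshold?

6

Feb 2028–May 2028: €3,341 + €122,740 + €42,201 + €169,614 = €337,896 (over)
Mar 2028–Jun 2028: €122,740 + €42,201 + €169,614 + €165,284 = €499,839 (over)
Apr 2028–Jul 2028: €42,201 + €169,614 + €165,284 + €26,091 = €403,190 (over)
May 2028–Aug 2028: €169,614 + €165,284 + €26,091 + €19,249 = €380,238 (over)
Jun 2028–Sep 2028: €165,284 + €26,091 + €19,249 + €2,506 = €213,130 (under)
Jul 2028–Oct 2028: €26,091 + €19,249 + €2,506 + €176,884 = €224,730 (under)
Aug 2028–Nov 2028: €19,249 + €2,506 + €176,884 + €54,660 = €253,299 (under)
Sep 2028–Dec 2028: €2,506 + €176,884 + €54,660 + €53,864 = €287,914 (over)
Oct 2028–Jan 2029: €176,884 + €54,660 + €53,864 + €3,918 = €289,326 (over)
Nov 2028–Feb 2029: €54,660 + €53,864 + €3,918 + €1,794 = €114,236 (under)
Dec 2028–Mar 2029: €53,864 + €3,918 + €1,794 + €2,498 = €62,074 (under)
6 windows exceed the threshold.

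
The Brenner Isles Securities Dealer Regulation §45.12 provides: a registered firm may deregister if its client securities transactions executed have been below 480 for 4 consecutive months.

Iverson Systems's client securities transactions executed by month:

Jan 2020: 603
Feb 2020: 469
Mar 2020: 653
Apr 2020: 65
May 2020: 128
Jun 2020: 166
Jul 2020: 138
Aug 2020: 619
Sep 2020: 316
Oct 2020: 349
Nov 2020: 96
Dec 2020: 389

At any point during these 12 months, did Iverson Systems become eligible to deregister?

Yes

Months below 480: Feb 2020, Apr 2020, May 2020, Jun 2020, Jul 2020, Sep 2020, Oct 2020, Nov 2020, Dec 2020.
Longest run of consecutive months below the threshold: 4.
4 ≥ 4, so Iverson Systems became eligible.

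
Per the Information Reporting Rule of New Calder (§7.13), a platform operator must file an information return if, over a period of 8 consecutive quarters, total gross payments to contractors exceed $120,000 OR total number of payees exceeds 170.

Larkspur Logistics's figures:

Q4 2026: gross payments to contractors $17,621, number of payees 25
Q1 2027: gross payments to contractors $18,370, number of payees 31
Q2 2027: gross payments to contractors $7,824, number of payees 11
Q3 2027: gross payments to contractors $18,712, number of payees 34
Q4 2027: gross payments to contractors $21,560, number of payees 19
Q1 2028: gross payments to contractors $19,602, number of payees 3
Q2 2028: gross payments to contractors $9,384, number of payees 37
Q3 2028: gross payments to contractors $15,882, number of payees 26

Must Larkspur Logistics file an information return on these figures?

Total gross payments to contractors: $17,621 + $18,370 + $7,824 + $18,712 + $21,560 + $19,602 + $9,384 + $15,882 = $128,955 (> $120,000).
Total number of payees: 25 + 31 + 11 + 34 + 19 + 3 + 37 + 26 = 186 (> 170).
The test is 'or': at least one threshold is exceeded.

Yes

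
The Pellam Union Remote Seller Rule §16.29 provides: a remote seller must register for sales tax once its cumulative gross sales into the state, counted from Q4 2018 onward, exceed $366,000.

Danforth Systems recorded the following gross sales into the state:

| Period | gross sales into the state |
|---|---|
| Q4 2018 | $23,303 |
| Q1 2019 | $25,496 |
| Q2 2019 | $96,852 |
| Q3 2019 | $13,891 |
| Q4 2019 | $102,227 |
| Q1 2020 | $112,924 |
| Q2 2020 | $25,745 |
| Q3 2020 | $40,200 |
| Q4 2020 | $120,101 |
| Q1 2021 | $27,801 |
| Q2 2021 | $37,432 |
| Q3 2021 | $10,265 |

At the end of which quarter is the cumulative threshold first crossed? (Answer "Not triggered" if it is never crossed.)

Through Q4 2018: $23,303
Through Q1 2019: $48,799
Through Q2 2019: $145,651
Through Q3 2019: $159,542
Through Q4 2019: $261,769
Through Q1 2020: $374,693 ← exceeds threshold

Q1 2020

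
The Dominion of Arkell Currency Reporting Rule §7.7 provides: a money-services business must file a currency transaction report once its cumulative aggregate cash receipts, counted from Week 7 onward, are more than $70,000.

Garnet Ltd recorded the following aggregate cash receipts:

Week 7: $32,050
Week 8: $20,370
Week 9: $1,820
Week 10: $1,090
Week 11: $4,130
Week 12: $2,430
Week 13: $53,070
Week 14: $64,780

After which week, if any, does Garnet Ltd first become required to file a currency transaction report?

Through Week 7: $32,050
Through Week 8: $52,420
Through Week 9: $54,240
Through Week 10: $55,330
Through Week 11: $59,460
Through Week 12: $61,890
Through Week 13: $114,960 ← exceeds threshold

Week 13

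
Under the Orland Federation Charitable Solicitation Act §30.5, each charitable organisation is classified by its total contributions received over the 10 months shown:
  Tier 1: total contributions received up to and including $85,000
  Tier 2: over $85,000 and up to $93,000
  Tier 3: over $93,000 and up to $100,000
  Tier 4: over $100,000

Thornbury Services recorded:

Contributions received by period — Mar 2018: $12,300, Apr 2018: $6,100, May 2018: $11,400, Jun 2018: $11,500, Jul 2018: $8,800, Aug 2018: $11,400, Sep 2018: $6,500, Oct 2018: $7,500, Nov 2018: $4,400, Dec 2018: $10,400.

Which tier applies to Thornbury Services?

Tier 2

Total contributions received: $12,300 + $6,100 + $11,400 + $11,500 + $8,800 + $11,400 + $6,500 + $7,500 + $4,400 + $10,400 = $90,300.
$85,000 < $90,300 ≤ $93,000, so Tier 2 applies.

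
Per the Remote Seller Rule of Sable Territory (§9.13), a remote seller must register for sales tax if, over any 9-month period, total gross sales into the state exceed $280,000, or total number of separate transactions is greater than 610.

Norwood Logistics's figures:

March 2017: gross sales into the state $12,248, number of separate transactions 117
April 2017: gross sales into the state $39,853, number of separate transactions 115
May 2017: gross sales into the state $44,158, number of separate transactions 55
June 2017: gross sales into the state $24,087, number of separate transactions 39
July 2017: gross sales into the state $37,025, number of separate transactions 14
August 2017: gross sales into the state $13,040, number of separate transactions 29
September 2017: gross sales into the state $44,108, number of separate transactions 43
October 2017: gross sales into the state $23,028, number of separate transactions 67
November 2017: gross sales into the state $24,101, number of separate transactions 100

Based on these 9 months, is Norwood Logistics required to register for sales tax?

No

Total gross sales into the state: $12,248 + $39,853 + $44,158 + $24,087 + $37,025 + $13,040 + $44,108 + $23,028 + $24,101 = $261,648 (≤ $280,000).
Total number of separate transactions: 117 + 115 + 55 + 39 + 14 + 29 + 43 + 67 + 100 = 579 (≤ 610).
The test is 'or': neither threshold is exceeded.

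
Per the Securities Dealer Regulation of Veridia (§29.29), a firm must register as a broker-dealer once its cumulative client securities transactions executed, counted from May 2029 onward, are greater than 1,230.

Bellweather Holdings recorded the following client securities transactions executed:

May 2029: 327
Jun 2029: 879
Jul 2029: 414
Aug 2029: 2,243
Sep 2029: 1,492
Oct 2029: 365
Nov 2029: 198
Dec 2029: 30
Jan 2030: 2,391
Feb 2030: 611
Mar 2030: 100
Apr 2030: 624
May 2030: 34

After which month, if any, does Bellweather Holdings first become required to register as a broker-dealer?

Jul 2029

Through May 2029: 327
Through Jun 2029: 1,206
Through Jul 2029: 1,620 ← exceeds threshold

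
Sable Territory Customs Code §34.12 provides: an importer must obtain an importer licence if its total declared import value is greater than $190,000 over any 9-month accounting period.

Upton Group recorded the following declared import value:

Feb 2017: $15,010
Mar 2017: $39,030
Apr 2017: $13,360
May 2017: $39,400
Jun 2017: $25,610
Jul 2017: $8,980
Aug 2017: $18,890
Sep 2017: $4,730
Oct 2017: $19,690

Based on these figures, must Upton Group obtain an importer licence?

No

Total declared import value: $15,010 + $39,030 + $13,360 + $39,400 + $25,610 + $8,980 + $18,890 + $4,730 + $19,690 = $184,700.
$184,700 ≤ $190,000, so the threshold is not exceeded.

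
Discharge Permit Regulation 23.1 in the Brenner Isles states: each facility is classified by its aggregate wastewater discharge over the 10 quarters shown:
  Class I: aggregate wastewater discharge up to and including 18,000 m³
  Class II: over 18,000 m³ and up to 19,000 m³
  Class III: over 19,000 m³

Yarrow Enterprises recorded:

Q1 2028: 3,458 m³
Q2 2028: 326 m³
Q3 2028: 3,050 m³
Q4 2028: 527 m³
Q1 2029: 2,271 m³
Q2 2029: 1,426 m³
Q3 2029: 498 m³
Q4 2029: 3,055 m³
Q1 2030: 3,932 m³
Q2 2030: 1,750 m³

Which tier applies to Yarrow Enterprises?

Aggregate wastewater discharge: 3,458 m³ + 326 m³ + 3,050 m³ + 527 m³ + 2,271 m³ + 1,426 m³ + 498 m³ + 3,055 m³ + 3,932 m³ + 1,750 m³ = 20,293 m³.
20,293 m³ > 19,000 m³, so Class III applies.

Class III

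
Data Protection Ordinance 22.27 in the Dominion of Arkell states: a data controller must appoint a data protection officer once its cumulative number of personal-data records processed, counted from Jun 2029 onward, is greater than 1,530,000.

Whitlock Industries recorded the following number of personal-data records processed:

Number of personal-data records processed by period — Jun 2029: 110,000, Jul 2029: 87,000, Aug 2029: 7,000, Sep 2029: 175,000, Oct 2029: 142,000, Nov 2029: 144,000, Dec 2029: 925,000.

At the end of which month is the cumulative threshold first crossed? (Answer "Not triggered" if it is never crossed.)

Dec 2029

Through Jun 2029: 110,000
Through Jul 2029: 197,000
Through Aug 2029: 204,000
Through Sep 2029: 379,000
Through Oct 2029: 521,000
Through Nov 2029: 665,000
Through Dec 2029: 1,590,000 ← exceeds threshold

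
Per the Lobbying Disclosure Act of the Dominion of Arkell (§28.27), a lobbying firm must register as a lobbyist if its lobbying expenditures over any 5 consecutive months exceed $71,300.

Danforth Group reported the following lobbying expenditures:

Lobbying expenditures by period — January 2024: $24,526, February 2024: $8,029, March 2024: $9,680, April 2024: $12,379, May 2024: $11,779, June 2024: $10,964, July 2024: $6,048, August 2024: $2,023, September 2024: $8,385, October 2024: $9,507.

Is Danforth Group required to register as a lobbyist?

No

January 2024–May 2024: $24,526 + $8,029 + $9,680 + $12,379 + $11,779 = $66,393 (under)
February 2024–June 2024: $8,029 + $9,680 + $12,379 + $11,779 + $10,964 = $52,831 (under)
March 2024–July 2024: $9,680 + $12,379 + $11,779 + $10,964 + $6,048 = $50,850 (under)
April 2024–August 2024: $12,379 + $11,779 + $10,964 + $6,048 + $2,023 = $43,193 (under)
May 2024–September 2024: $11,779 + $10,964 + $6,048 + $2,023 + $8,385 = $39,199 (under)
June 2024–October 2024: $10,964 + $6,048 + $2,023 + $8,385 + $9,507 = $36,927 (under)
No window exceeds $71,300.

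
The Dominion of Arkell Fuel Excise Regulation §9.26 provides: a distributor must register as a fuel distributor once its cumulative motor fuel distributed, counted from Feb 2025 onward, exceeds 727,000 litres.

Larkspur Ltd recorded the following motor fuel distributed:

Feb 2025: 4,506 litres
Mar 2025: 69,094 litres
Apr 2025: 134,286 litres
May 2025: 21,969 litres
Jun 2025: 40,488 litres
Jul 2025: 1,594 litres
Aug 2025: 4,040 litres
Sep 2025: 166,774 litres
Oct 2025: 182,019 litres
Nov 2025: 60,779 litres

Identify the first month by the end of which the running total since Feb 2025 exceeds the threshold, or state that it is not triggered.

Through Feb 2025: 4,506 litres
Through Mar 2025: 73,600 litres
Through Apr 2025: 207,886 litres
Through May 2025: 229,855 litres
Through Jun 2025: 270,343 litres
Through Jul 2025: 271,937 litres
Through Aug 2025: 275,977 litres
Through Sep 2025: 442,751 litres
Through Oct 2025: 624,770 litres
Through Nov 2025: 685,549 litres
Final cumulative total 685,549 litres ≤ 727,000 litres; the threshold is never exceeded.

Not triggered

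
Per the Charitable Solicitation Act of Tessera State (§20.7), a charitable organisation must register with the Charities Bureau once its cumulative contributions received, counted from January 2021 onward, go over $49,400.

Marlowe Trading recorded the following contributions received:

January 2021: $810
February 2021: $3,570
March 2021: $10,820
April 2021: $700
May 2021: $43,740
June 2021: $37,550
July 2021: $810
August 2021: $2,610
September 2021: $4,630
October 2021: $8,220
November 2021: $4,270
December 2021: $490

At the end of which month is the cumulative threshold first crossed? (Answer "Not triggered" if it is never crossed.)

May 2021

Through January 2021: $810
Through February 2021: $4,380
Through March 2021: $15,200
Through April 2021: $15,900
Through May 2021: $59,640 ← exceeds threshold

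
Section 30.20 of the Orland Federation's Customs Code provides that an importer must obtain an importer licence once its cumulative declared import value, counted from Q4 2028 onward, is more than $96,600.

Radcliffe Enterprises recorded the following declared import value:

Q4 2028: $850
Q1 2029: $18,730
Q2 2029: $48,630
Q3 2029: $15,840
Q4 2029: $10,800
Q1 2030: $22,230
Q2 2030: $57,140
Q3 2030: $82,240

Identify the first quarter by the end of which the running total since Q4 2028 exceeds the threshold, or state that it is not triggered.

Q1 2030

Through Q4 2028: $850
Through Q1 2029: $19,580
Through Q2 2029: $68,210
Through Q3 2029: $84,050
Through Q4 2029: $94,850
Through Q1 2030: $117,080 ← exceeds threshold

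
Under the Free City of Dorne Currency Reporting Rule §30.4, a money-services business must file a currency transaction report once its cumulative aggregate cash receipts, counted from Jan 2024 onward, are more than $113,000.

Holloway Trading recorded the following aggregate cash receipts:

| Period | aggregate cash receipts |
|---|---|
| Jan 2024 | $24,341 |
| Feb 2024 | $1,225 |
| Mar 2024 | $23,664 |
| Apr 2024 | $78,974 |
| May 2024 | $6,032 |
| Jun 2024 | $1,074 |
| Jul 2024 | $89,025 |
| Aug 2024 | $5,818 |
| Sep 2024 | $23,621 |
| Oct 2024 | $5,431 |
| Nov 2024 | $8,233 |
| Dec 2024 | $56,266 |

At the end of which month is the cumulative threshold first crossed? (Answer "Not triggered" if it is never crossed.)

Through Jan 2024: $24,341
Through Feb 2024: $25,566
Through Mar 2024: $49,230
Through Apr 2024: $128,204 ← exceeds threshold

Apr 2024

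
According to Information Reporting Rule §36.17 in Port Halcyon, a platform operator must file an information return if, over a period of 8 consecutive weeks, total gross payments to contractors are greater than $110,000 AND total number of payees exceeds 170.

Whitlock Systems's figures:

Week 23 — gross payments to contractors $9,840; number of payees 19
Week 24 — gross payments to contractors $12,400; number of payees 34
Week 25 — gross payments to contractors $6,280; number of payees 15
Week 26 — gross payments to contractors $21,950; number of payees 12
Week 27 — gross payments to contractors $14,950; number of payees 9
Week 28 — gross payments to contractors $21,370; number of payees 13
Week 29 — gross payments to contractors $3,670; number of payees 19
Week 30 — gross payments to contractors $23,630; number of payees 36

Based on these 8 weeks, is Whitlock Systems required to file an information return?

Total gross payments to contractors: $9,840 + $12,400 + $6,280 + $21,950 + $14,950 + $21,370 + $3,670 + $23,630 = $114,090 (> $110,000).
Total number of payees: 19 + 34 + 15 + 12 + 9 + 13 + 19 + 36 = 157 (≤ 170).
The test is 'and': the rule requires both, and at least one is not exceeded.

No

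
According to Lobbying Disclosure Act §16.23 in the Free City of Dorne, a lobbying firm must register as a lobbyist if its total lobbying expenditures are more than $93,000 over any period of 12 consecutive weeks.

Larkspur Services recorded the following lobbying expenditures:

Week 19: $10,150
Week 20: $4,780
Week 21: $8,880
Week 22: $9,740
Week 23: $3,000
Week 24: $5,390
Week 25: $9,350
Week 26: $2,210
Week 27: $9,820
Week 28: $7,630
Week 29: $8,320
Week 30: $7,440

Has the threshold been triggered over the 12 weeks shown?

Total lobbying expenditures: $10,150 + $4,780 + $8,880 + $9,740 + $3,000 + $5,390 + $9,350 + $2,210 + $9,820 + $7,630 + $8,320 + $7,440 = $86,710.
$86,710 ≤ $93,000, so the threshold is not exceeded.

No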